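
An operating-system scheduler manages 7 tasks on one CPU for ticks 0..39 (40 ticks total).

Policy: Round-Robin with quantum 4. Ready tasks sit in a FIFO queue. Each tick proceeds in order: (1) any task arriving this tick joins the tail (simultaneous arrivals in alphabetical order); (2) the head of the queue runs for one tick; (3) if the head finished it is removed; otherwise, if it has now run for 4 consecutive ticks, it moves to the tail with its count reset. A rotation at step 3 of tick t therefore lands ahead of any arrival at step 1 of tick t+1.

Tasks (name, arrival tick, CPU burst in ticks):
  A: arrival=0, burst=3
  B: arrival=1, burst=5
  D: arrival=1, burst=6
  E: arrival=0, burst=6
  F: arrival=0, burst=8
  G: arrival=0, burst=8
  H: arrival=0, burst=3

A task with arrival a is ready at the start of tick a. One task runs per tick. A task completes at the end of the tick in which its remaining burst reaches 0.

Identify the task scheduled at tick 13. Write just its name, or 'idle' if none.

running at tick 13 = G

t=0: queue=[A,E,F,G,H] q_used=0 → run A
t=1: queue=[A,E,F,G,H,B,D] q_used=1 → run A
t=2: queue=[A,E,F,G,H,B,D] q_used=2 → run A
t=3: queue=[E,F,G,H,B,D] q_used=0 → run E
t=4: queue=[E,F,G,H,B,D] q_used=1 → run E
t=5: queue=[E,F,G,H,B,D] q_used=2 → run E
t=6: queue=[E,F,G,H,B,D] q_used=3 → run E
t=7: queue=[F,G,H,B,D,E] q_used=0 → run F
t=8: queue=[F,G,H,B,D,E] q_used=1 → run F
t=9: queue=[F,G,H,B,D,E] q_used=2 → run F
t=10: queue=[F,G,H,B,D,E] q_used=3 → run F
t=11: queue=[G,H,B,D,E,F] q_used=0 → run G
t=12: queue=[G,H,B,D,E,F] q_used=1 → run G
t=13: queue=[G,H,B,D,E,F] q_used=2 → run G
t=14: queue=[G,H,B,D,E,F] q_used=3 → run G
t=15: queue=[H,B,D,E,F,G] q_used=0 → run H
t=16: queue=[H,B,D,E,F,G] q_used=1 → run H
t=17: queue=[H,B,D,E,F,G] q_used=2 → run H
t=18: queue=[B,D,E,F,G] q_used=0 → run B
t=19: queue=[B,D,E,F,G] q_used=1 → run B
t=20: queue=[B,D,E,F,G] q_used=2 → run B
t=21: queue=[B,D,E,F,G] q_used=3 → run B
t=22: queue=[D,E,F,G,B] q_used=0 → run D
t=23: queue=[D,E,F,G,B] q_used=1 → run D
t=24: queue=[D,E,F,G,B] q_used=2 → run D
t=25: queue=[D,E,F,G,B] q_used=3 → run D
t=26: queue=[E,F,G,B,D] q_used=0 → run E
t=27: queue=[E,F,G,B,D] q_used=1 → run E
t=28: queue=[F,G,B,D] q_used=0 → run F
t=29: queue=[F,G,B,D] q_used=1 → run F
t=30: queue=[F,G,B,D] q_used=2 → run F
t=31: queue=[F,G,B,D] q_used=3 → run F
t=32: queue=[G,B,D] q_used=0 → run G
t=33: queue=[G,B,D] q_used=1 → run G
t=34: queue=[G,B,D] q_used=2 → run G
t=35: queue=[G,B,D] q_used=3 → run G
t=36: queue=[B,D] q_used=0 → run B
t=37: queue=[D] q_used=0 → run D
t=38: queue=[D] q_used=1 → run D
t=39: (idle)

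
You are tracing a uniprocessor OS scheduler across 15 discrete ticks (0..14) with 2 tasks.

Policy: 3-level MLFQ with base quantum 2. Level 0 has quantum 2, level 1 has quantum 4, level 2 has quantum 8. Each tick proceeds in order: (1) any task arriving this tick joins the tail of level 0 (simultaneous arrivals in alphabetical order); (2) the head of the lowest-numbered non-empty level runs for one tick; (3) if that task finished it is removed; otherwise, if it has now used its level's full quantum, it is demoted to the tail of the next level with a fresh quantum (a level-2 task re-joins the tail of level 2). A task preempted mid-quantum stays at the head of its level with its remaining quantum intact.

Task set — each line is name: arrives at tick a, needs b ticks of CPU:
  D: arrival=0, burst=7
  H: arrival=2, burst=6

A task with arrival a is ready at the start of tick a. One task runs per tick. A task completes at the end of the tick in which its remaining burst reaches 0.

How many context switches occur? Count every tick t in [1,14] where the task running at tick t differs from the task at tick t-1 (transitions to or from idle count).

context switches = 5

t=0: L0/L1/L2 = D/-/- → run D
t=1: L0/L1/L2 = D/-/- → run D
t=2: L0/L1/L2 = H/D/- → run H
t=3: L0/L1/L2 = H/D/- → run H
t=4: L0/L1/L2 = -/DH/- → run D
t=5: L0/L1/L2 = -/DH/- → run D
t=6: L0/L1/L2 = -/DH/- → run D
t=7: L0/L1/L2 = -/DH/- → run D
t=8: L0/L1/L2 = -/H/D → run H
t=9: L0/L1/L2 = -/H/D → run H
t=10: L0/L1/L2 = -/H/D → run H
t=11: L0/L1/L2 = -/H/D → run H
t=12: L0/L1/L2 = -/-/D → run D
t=13: (idle)
t=14: (idle)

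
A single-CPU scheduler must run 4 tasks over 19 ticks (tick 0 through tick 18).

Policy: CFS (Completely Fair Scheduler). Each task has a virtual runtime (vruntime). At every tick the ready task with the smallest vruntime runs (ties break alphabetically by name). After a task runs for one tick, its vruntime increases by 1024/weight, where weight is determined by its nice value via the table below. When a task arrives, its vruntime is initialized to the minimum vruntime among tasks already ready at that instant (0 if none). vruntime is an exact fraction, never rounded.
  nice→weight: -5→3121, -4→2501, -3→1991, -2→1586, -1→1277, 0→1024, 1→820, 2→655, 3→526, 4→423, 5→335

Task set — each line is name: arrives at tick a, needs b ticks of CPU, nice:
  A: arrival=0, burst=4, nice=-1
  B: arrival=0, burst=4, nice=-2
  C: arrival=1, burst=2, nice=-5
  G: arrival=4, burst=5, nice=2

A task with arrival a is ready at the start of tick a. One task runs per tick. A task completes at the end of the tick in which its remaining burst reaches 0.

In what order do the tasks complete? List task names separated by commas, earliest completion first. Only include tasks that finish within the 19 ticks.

completion order = C, B, A, G

t=0: vr[A=0 B=0] → run A
t=1: vr[A=1024/1277 B=0 C=0] → run B
t=2: vr[A=1024/1277 B=512/793 C=0] → run C
t=3: vr[A=1024/1277 B=512/793 C=1024/3121] → run C
t=4: vr[A=1024/1277 B=512/793 G=512/793] → run B
t=5: vr[A=1024/1277 B=1024/793 G=512/793] → run G
t=6: vr[A=1024/1277 B=1024/793 G=1147392/519415] → run A
t=7: vr[A=2048/1277 B=1024/793 G=1147392/519415] → run B
t=8: vr[A=2048/1277 B=1536/793 G=1147392/519415] → run A
t=9: vr[A=3072/1277 B=1536/793 G=1147392/519415] → run B
t=10: vr[A=3072/1277 G=1147392/519415] → run G
t=11: vr[A=3072/1277 G=1959424/519415] → run A
t=12: vr[G=1959424/519415] → run G
t=13: vr[G=2771456/519415] → run G
t=14: vr[G=3583488/519415] → run G
t=15: (idle)
t=16: (idle)
t=17: (idle)
t=18: (idle)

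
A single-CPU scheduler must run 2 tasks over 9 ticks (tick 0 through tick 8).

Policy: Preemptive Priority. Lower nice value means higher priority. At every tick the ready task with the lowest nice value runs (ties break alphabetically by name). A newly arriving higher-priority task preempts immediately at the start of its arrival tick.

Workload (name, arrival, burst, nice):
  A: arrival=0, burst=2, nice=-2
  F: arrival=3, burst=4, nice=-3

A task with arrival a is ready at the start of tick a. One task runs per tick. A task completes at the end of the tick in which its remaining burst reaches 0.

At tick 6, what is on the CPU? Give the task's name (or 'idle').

running at tick 6 = F

t=0: ready={A} → run A
t=1: ready={A} → run A
t=2: (idle)
t=3: ready={F} → run F
t=4: ready={F} → run F
t=5: ready={F} → run F
t=6: ready={F} → run F
t=7: (idle)
t=8: (idle)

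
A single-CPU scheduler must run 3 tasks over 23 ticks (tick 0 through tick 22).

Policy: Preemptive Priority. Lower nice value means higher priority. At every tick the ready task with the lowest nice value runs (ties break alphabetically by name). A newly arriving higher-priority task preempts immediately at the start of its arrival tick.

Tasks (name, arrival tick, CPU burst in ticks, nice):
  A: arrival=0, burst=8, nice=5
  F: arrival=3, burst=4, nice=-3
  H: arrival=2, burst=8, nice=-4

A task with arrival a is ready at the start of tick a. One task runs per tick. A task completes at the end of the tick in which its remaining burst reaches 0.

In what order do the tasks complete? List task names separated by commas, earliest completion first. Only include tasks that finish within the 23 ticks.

completion order = H, F, A

t=0: ready={A} → run A
t=1: ready={A} → run A
t=2: ready={A,H} → run H
t=3: ready={A,F,H} → run H
t=4: ready={A,F,H} → run H
t=5: ready={A,F,H} → run H
t=6: ready={A,F,H} → run H
t=7: ready={A,F,H} → run H
t=8: ready={A,F,H} → run H
t=9: ready={A,F,H} → run H
t=10: ready={A,F} → run F
t=11: ready={A,F} → run F
t=12: ready={A,F} → run F
t=13: ready={A,F} → run F
t=14: ready={A} → run A
t=15: ready={A} → run A
t=16: ready={A} → run A
t=17: ready={A} → run A
t=18: ready={A} → run A
t=19: ready={A} → run A
t=20: (idle)
t=21: (idle)
t=22: (idle)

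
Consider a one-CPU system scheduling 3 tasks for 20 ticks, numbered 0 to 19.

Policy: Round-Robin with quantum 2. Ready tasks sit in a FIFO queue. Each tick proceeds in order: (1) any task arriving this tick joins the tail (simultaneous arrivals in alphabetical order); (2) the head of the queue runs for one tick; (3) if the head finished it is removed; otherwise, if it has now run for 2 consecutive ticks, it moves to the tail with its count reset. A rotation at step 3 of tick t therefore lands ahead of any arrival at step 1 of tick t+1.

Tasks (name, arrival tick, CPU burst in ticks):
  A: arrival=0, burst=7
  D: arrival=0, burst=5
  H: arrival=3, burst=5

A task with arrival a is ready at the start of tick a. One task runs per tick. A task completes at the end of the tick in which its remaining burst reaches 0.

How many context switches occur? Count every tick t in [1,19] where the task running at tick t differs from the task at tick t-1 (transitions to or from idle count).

t=0: queue=[A,D] q_used=0 → run A
t=1: queue=[A,D] q_used=1 → run A
t=2: queue=[D,A] q_used=0 → run D
t=3: queue=[D,A,H] q_used=1 → run D
t=4: queue=[A,H,D] q_used=0 → run A
t=5: queue=[A,H,D] q_used=1 → run A
t=6: queue=[H,D,A] q_used=0 → run H
t=7: queue=[H,D,A] q_used=1 → run H
t=8: queue=[D,A,H] q_used=0 → run D
t=9: queue=[D,A,H] q_used=1 → run D
t=10: queue=[A,H,D] q_used=0 → run A
t=11: queue=[A,H,D] q_used=1 → run A
t=12: queue=[H,D,A] q_used=0 → run H
t=13: queue=[H,D,A] q_used=1 → run H
t=14: queue=[D,A,H] q_used=0 → run D
t=15: queue=[A,H] q_used=0 → run A
t=16: queue=[H] q_used=0 → run H
t=17: (idle)
t=18: (idle)
t=19: (idle)

context switches = 10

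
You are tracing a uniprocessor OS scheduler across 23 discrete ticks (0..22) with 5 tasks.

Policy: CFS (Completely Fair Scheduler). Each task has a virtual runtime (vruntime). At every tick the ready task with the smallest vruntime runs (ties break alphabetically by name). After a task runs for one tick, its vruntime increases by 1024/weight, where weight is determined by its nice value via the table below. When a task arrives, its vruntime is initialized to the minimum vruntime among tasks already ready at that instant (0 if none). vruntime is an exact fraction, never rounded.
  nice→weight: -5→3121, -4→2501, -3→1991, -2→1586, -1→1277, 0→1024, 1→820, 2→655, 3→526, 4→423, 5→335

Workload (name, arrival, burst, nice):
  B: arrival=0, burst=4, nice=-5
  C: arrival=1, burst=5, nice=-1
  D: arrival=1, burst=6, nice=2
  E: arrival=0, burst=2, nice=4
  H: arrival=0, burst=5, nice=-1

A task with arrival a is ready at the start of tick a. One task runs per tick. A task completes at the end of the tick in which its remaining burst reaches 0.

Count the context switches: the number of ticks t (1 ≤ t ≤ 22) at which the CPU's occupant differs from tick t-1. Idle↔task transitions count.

context switches = 19

t=0: vr[B=0 E=0 H=0] → run B
t=1: vr[B=1024/3121 C=0 D=0 E=0 H=0] → run C
t=2: vr[B=1024/3121 C=1024/1277 D=0 E=0 H=0] → run D
t=3: vr[B=1024/3121 C=1024/1277 D=1024/655 E=0 H=0] → run E
t=4: vr[B=1024/3121 C=1024/1277 D=1024/655 E=1024/423 H=0] → run H
t=5: vr[B=1024/3121 C=1024/1277 D=1024/655 E=1024/423 H=1024/1277] → run B
t=6: vr[B=2048/3121 C=1024/1277 D=1024/655 E=1024/423 H=1024/1277] → run B
t=7: vr[B=3072/3121 C=1024/1277 D=1024/655 E=1024/423 H=1024/1277] → run C
t=8: vr[B=3072/3121 C=2048/1277 D=1024/655 E=1024/423 H=1024/1277] → run H
t=9: vr[B=3072/3121 C=2048/1277 D=1024/655 E=1024/423 H=2048/1277] → run B
t=10: vr[C=2048/1277 D=1024/655 E=1024/423 H=2048/1277] → run D
t=11: vr[C=2048/1277 D=2048/655 E=1024/423 H=2048/1277] → run C
t=12: vr[C=3072/1277 D=2048/655 E=1024/423 H=2048/1277] → run H
t=13: vr[C=3072/1277 D=2048/655 E=1024/423 H=3072/1277] → run C
t=14: vr[C=4096/1277 D=2048/655 E=1024/423 H=3072/1277] → run H
t=15: vr[C=4096/1277 D=2048/655 E=1024/423 H=4096/1277] → run E
t=16: vr[C=4096/1277 D=2048/655 H=4096/1277] → run D
t=17: vr[C=4096/1277 D=3072/655 H=4096/1277] → run C
t=18: vr[D=3072/655 H=4096/1277] → run H
t=19: vr[D=3072/655] → run D
t=20: vr[D=4096/655] → run D
t=21: vr[D=1024/131] → run D
t=22: (idle)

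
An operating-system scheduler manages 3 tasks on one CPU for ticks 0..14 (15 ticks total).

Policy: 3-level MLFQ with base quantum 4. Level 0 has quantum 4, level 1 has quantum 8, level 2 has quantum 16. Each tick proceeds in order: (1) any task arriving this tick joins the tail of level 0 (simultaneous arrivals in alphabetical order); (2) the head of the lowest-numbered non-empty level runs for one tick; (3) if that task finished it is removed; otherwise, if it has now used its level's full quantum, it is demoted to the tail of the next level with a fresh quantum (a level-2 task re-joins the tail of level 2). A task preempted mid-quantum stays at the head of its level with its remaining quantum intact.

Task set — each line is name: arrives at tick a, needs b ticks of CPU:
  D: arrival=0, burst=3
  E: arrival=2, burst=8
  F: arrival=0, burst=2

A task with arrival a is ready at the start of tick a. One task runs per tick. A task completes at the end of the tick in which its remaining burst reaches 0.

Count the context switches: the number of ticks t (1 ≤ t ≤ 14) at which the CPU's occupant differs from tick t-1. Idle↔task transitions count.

context switches = 3

t=0: L0/L1/L2 = DF/-/- → run D
t=1: L0/L1/L2 = DF/-/- → run D
t=2: L0/L1/L2 = DFE/-/- → run D
t=3: L0/L1/L2 = FE/-/- → run F
t=4: L0/L1/L2 = FE/-/- → run F
t=5: L0/L1/L2 = E/-/- → run E
t=6: L0/L1/L2 = E/-/- → run E
t=7: L0/L1/L2 = E/-/- → run E
t=8: L0/L1/L2 = E/-/- → run E
t=9: L0/L1/L2 = -/E/- → run E
t=10: L0/L1/L2 = -/E/- → run E
t=11: L0/L1/L2 = -/E/- → run E
t=12: L0/L1/L2 = -/E/- → run E
t=13: (idle)
t=14: (idle)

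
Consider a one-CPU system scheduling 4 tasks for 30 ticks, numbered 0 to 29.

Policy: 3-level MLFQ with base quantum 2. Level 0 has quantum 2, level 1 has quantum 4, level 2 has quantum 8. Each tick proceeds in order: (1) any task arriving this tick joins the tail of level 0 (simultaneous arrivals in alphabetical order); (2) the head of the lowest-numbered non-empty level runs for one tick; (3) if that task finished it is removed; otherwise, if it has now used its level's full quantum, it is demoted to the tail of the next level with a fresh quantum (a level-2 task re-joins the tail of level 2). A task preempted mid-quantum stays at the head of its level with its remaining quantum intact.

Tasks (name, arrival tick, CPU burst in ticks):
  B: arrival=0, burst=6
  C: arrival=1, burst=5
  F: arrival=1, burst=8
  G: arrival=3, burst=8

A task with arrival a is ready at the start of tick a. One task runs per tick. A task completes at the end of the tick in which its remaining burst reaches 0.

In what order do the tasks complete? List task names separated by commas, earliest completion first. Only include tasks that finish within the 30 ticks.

t=0: L0/L1/L2 = B/-/- → run B
t=1: L0/L1/L2 = BCF/-/- → run B
t=2: L0/L1/L2 = CF/B/- → run C
t=3: L0/L1/L2 = CFG/B/- → run C
t=4: L0/L1/L2 = FG/BC/- → run F
t=5: L0/L1/L2 = FG/BC/- → run F
t=6: L0/L1/L2 = G/BCF/- → run G
t=7: L0/L1/L2 = G/BCF/- → run G
t=8: L0/L1/L2 = -/BCFG/- → run B
t=9: L0/L1/L2 = -/BCFG/- → run B
t=10: L0/L1/L2 = -/BCFG/- → run B
t=11: L0/L1/L2 = -/BCFG/- → run B
t=12: L0/L1/L2 = -/CFG/- → run C
t=13: L0/L1/L2 = -/CFG/- → run C
t=14: L0/L1/L2 = -/CFG/- → run C
t=15: L0/L1/L2 = -/FG/- → run F
t=16: L0/L1/L2 = -/FG/- → run F
t=17: L0/L1/L2 = -/FG/- → run F
t=18: L0/L1/L2 = -/FG/- → run F
t=19: L0/L1/L2 = -/G/F → run G
t=20: L0/L1/L2 = -/G/F → run G
t=21: L0/L1/L2 = -/G/F → run G
t=22: L0/L1/L2 = -/G/F → run G
t=23: L0/L1/L2 = -/-/FG → run F
t=24: L0/L1/L2 = -/-/FG → run F
t=25: L0/L1/L2 = -/-/G → run G
t=26: L0/L1/L2 = -/-/G → run G
t=27: (idle)
t=28: (idle)
t=29: (idle)

completion order = B, C, F, G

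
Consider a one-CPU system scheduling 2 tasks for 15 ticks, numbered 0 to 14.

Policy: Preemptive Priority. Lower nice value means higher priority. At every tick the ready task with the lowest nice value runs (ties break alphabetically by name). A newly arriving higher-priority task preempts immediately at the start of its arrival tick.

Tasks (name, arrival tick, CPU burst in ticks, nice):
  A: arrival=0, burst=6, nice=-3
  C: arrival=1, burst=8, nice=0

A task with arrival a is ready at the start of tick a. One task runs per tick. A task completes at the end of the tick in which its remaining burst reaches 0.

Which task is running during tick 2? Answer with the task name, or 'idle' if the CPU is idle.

running at tick 2 = A

t=0: ready={A} → run A
t=1: ready={A,C} → run A
t=2: ready={A,C} → run A
t=3: ready={A,C} → run A
t=4: ready={A,C} → run A
t=5: ready={A,C} → run A
t=6: ready={C} → run C
t=7: ready={C} → run C
t=8: ready={C} → run C
t=9: ready={C} → run C
t=10: ready={C} → run C
t=11: ready={C} → run C
t=12: ready={C} → run C
t=13: ready={C} → run C
t=14: (idle)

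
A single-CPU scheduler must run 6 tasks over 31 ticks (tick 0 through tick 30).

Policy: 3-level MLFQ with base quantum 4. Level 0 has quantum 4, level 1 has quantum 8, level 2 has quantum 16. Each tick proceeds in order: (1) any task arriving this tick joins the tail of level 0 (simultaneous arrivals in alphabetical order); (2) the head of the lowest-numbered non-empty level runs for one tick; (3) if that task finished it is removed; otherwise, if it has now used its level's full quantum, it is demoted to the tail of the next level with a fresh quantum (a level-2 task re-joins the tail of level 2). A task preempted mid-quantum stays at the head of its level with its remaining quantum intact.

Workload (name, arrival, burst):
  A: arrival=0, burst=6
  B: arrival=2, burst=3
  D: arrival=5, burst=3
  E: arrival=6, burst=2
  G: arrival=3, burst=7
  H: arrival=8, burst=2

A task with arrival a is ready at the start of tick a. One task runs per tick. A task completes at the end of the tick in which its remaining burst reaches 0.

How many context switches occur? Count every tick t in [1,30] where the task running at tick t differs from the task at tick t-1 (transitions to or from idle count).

context switches = 8

t=0: L0/L1/L2 = A/-/- → run A
t=1: L0/L1/L2 = A/-/- → run A
t=2: L0/L1/L2 = AB/-/- → run A
t=3: L0/L1/L2 = ABG/-/- → run A
t=4: L0/L1/L2 = BG/A/- → run B
t=5: L0/L1/L2 = BGD/A/- → run B
t=6: L0/L1/L2 = BGDE/A/- → run B
t=7: L0/L1/L2 = GDE/A/- → run G
t=8: L0/L1/L2 = GDEH/A/- → run G
t=9: L0/L1/L2 = GDEH/A/- → run G
t=10: L0/L1/L2 = GDEH/A/- → run G
t=11: L0/L1/L2 = DEH/AG/- → run D
t=12: L0/L1/L2 = DEH/AG/- → run D
t=13: L0/L1/L2 = DEH/AG/- → run D
t=14: L0/L1/L2 = EH/AG/- → run E
t=15: L0/L1/L2 = EH/AG/- → run E
t=16: L0/L1/L2 = H/AG/- → run H
t=17: L0/L1/L2 = H/AG/- → run H
t=18: L0/L1/L2 = -/AG/- → run A
t=19: L0/L1/L2 = -/AG/- → run A
t=20: L0/L1/L2 = -/G/- → run G
t=21: L0/L1/L2 = -/G/- → run G
t=22: L0/L1/L2 = -/G/- → run G
t=23: (idle)
t=24: (idle)
t=25: (idle)
t=26: (idle)
t=27: (idle)
t=28: (idle)
t=29: (idle)
t=30: (idle)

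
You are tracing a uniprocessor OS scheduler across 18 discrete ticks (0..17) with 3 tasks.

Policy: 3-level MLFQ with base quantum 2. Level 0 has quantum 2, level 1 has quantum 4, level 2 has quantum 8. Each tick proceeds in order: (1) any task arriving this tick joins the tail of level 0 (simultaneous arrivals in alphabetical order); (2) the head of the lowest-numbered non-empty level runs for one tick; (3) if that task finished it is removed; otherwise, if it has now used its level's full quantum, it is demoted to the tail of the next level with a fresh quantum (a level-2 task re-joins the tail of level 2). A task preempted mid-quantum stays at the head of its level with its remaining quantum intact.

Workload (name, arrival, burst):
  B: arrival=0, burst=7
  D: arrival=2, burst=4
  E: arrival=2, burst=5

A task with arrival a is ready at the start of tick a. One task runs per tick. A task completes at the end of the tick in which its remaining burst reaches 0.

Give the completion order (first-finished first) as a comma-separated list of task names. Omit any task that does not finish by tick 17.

completion order = D, E, B

t=0: L0/L1/L2 = B/-/- → run B
t=1: L0/L1/L2 = B/-/- → run B
t=2: L0/L1/L2 = DE/B/- → run D
t=3: L0/L1/L2 = DE/B/- → run D
t=4: L0/L1/L2 = E/BD/- → run E
t=5: L0/L1/L2 = E/BD/- → run E
t=6: L0/L1/L2 = -/BDE/- → run B
t=7: L0/L1/L2 = -/BDE/- → run B
t=8: L0/L1/L2 = -/BDE/- → run B
t=9: L0/L1/L2 = -/BDE/- → run B
t=10: L0/L1/L2 = -/DE/B → run D
t=11: L0/L1/L2 = -/DE/B → run D
t=12: L0/L1/L2 = -/E/B → run E
t=13: L0/L1/L2 = -/E/B → run E
t=14: L0/L1/L2 = -/E/B → run E
t=15: L0/L1/L2 = -/-/B → run B
t=16: (idle)
t=17: (idle)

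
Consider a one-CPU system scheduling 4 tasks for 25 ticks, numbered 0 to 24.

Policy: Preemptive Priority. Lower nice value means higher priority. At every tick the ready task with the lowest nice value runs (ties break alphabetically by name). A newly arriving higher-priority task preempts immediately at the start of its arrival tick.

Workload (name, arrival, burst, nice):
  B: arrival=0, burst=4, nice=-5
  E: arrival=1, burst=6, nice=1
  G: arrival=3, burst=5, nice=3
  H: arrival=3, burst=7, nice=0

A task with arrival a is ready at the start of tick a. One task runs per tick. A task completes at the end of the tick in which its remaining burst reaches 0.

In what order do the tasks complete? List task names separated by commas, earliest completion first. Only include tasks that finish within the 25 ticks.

t=0: ready={B} → run B
t=1: ready={B,E} → run B
t=2: ready={B,E} → run B
t=3: ready={B,E,G,H} → run B
t=4: ready={E,G,H} → run H
t=5: ready={E,G,H} → run H
t=6: ready={E,G,H} → run H
t=7: ready={E,G,H} → run H
t=8: ready={E,G,H} → run H
t=9: ready={E,G,H} → run H
t=10: ready={E,G,H} → run H
t=11: ready={E,G} → run E
t=12: ready={E,G} → run E
t=13: ready={E,G} → run E
t=14: ready={E,G} → run E
t=15: ready={E,G} → run E
t=16: ready={E,G} → run E
t=17: ready={G} → run G
t=18: ready={G} → run G
t=19: ready={G} → run G
t=20: ready={G} → run G
t=21: ready={G} → run G
t=22: (idle)
t=23: (idle)
t=24: (idle)

completion order = B, H, E, G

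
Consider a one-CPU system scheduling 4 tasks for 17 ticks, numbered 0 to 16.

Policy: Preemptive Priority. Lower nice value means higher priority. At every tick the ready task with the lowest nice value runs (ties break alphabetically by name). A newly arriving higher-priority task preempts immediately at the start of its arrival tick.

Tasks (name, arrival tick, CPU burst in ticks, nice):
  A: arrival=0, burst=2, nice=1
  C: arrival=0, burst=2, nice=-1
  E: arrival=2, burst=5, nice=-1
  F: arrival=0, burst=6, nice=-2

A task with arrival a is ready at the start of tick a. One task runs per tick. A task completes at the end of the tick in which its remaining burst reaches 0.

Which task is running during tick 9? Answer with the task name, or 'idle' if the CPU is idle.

running at tick 9 = E

t=0: ready={A,C,F} → run F
t=1: ready={A,C,F} → run F
t=2: ready={A,C,E,F} → run F
t=3: ready={A,C,E,F} → run F
t=4: ready={A,C,E,F} → run F
t=5: ready={A,C,E,F} → run F
t=6: ready={A,C,E} → run C
t=7: ready={A,C,E} → run C
t=8: ready={A,E} → run E
t=9: ready={A,E} → run E
t=10: ready={A,E} → run E
t=11: ready={A,E} → run E
t=12: ready={A,E} → run E
t=13: ready={A} → run A
t=14: ready={A} → run A
t=15: (idle)
t=16: (idle)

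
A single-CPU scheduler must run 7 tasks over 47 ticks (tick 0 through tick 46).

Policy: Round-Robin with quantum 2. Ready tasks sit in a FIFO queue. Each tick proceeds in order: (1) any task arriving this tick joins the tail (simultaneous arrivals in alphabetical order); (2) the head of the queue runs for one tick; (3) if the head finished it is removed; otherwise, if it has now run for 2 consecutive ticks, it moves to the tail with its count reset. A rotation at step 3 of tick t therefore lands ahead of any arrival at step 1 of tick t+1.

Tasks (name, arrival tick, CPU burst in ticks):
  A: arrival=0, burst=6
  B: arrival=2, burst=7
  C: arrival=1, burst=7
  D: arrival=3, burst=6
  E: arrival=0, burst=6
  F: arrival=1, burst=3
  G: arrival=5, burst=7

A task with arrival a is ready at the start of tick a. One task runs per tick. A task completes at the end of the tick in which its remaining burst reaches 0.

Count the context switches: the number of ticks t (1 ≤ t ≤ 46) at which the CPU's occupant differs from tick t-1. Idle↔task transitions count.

context switches = 23

t=0: queue=[A,E] q_used=0 → run A
t=1: queue=[A,E,C,F] q_used=1 → run A
t=2: queue=[E,C,F,A,B] q_used=0 → run E
t=3: queue=[E,C,F,A,B,D] q_used=1 → run E
t=4: queue=[C,F,A,B,D,E] q_used=0 → run C
t=5: queue=[C,F,A,B,D,E,G] q_used=1 → run C
t=6: queue=[F,A,B,D,E,G,C] q_used=0 → run F
t=7: queue=[F,A,B,D,E,G,C] q_used=1 → run F
t=8: queue=[A,B,D,E,G,C,F] q_used=0 → run A
t=9: queue=[A,B,D,E,G,C,F] q_used=1 → run A
t=10: queue=[B,D,E,G,C,F,A] q_used=0 → run B
t=11: queue=[B,D,E,G,C,F,A] q_used=1 → run B
t=12: queue=[D,E,G,C,F,A,B] q_used=0 → run D
t=13: queue=[D,E,G,C,F,A,B] q_used=1 → run D
t=14: queue=[E,G,C,F,A,B,D] q_used=0 → run E
t=15: queue=[E,G,C,F,A,B,D] q_used=1 → run E
t=16: queue=[G,C,F,A,B,D,E] q_used=0 → run G
t=17: queue=[G,C,F,A,B,D,E] q_used=1 → run G
t=18: queue=[C,F,A,B,D,E,G] q_used=0 → run C
t=19: queue=[C,F,A,B,D,E,G] q_used=1 → run C
t=20: queue=[F,A,B,D,E,G,C] q_used=0 → run F
t=21: queue=[A,B,D,E,G,C] q_used=0 → run A
t=22: queue=[A,B,D,E,G,C] q_used=1 → run A
t=23: queue=[B,D,E,G,C] q_used=0 → run B
t=24: queue=[B,D,E,G,C] q_used=1 → run B
t=25: queue=[D,E,G,C,B] q_used=0 → run D
t=26: queue=[D,E,G,C,B] q_used=1 → run D
t=27: queue=[E,G,C,B,D] q_used=0 → run E
t=28: queue=[E,G,C,B,D] q_used=1 → run E
t=29: queue=[G,C,B,D] q_used=0 → run G
t=30: queue=[G,C,B,D] q_used=1 → run G
t=31: queue=[C,B,D,G] q_used=0 → run C
t=32: queue=[C,B,D,G] q_used=1 → run C
t=33: queue=[B,D,G,C] q_used=0 → run B
t=34: queue=[B,D,G,C] q_used=1 → run B
t=35: queue=[D,G,C,B] q_used=0 → run D
t=36: queue=[D,G,C,B] q_used=1 → run D
t=37: queue=[G,C,B] q_used=0 → run G
t=38: queue=[G,C,B] q_used=1 → run G
t=39: queue=[C,B,G] q_used=0 → run C
t=40: queue=[B,G] q_used=0 → run B
t=41: queue=[G] q_used=0 → run G
t=42: (idle)
t=43: (idle)
t=44: (idle)
t=45: (idle)
t=46: (idle)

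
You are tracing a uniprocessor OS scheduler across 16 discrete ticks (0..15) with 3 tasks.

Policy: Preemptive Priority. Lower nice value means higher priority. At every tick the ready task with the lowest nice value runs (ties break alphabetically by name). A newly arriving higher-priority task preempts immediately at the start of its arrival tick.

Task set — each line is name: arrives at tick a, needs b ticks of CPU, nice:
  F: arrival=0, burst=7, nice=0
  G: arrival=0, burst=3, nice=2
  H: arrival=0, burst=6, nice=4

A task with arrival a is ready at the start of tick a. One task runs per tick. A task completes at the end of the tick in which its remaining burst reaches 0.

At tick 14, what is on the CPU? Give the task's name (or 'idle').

running at tick 14 = H

t=0: ready={F,G,H} → run F
t=1: ready={F,G,H} → run F
t=2: ready={F,G,H} → run F
t=3: ready={F,G,H} → run F
t=4: ready={F,G,H} → run F
t=5: ready={F,G,H} → run F
t=6: ready={F,G,H} → run F
t=7: ready={G,H} → run G
t=8: ready={G,H} → run G
t=9: ready={G,H} → run G
t=10: ready={H} → run H
t=11: ready={H} → run H
t=12: ready={H} → run H
t=13: ready={H} → run H
t=14: ready={H} → run H
t=15: ready={H} → run H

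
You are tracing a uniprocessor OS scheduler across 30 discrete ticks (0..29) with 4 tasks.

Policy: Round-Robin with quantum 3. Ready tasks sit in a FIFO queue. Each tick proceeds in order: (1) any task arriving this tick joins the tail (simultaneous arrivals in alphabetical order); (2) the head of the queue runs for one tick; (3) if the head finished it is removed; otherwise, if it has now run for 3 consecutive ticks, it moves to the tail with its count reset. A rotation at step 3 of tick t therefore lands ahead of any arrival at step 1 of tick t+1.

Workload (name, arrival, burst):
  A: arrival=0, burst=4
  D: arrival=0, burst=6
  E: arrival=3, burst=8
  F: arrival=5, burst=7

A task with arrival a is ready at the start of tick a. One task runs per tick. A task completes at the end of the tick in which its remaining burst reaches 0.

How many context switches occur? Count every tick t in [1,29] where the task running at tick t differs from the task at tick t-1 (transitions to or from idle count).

context switches = 10

t=0: queue=[A,D] q_used=0 → run A
t=1: queue=[A,D] q_used=1 → run A
t=2: queue=[A,D] q_used=2 → run A
t=3: queue=[D,A,E] q_used=0 → run D
t=4: queue=[D,A,E] q_used=1 → run D
t=5: queue=[D,A,E,F] q_used=2 → run D
t=6: queue=[A,E,F,D] q_used=0 → run A
t=7: queue=[E,F,D] q_used=0 → run E
t=8: queue=[E,F,D] q_used=1 → run E
t=9: queue=[E,F,D] q_used=2 → run E
t=10: queue=[F,D,E] q_used=0 → run F
t=11: queue=[F,D,E] q_used=1 → run F
t=12: queue=[F,D,E] q_used=2 → run F
t=13: queue=[D,E,F] q_used=0 → run D
t=14: queue=[D,E,F] q_used=1 → run D
t=15: queue=[D,E,F] q_used=2 → run D
t=16: queue=[E,F] q_used=0 → run E
t=17: queue=[E,F] q_used=1 → run E
t=18: queue=[E,F] q_used=2 → run E
t=19: queue=[F,E] q_used=0 → run F
t=20: queue=[F,E] q_used=1 → run F
t=21: queue=[F,E] q_used=2 → run F
t=22: queue=[E,F] q_used=0 → run E
t=23: queue=[E,F] q_used=1 → run E
t=24: queue=[F] q_used=0 → run F
t=25: (idle)
t=26: (idle)
t=27: (idle)
t=28: (idle)
t=29: (idle)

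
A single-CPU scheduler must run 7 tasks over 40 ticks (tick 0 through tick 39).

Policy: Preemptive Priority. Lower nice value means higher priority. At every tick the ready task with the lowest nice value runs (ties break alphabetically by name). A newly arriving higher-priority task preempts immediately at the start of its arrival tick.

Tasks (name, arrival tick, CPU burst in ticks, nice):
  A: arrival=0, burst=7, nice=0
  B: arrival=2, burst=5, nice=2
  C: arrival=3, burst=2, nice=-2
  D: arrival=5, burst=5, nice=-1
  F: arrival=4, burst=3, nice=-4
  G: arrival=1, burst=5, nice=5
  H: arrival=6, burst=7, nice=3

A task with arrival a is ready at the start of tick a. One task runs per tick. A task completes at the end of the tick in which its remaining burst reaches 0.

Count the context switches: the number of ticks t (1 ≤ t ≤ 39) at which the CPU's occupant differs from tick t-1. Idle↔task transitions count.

t=0: ready={A} → run A
t=1: ready={A,G} → run A
t=2: ready={A,B,G} → run A
t=3: ready={A,B,C,G} → run C
t=4: ready={A,B,C,F,G} → run F
t=5: ready={A,B,C,D,F,G} → run F
t=6: ready={A,B,C,D,F,G,H} → run F
t=7: ready={A,B,C,D,G,H} → run C
t=8: ready={A,B,D,G,H} → run D
t=9: ready={A,B,D,G,H} → run D
t=10: ready={A,B,D,G,H} → run D
t=11: ready={A,B,D,G,H} → run D
t=12: ready={A,B,D,G,H} → run D
t=13: ready={A,B,G,H} → run A
t=14: ready={A,B,G,H} → run A
t=15: ready={A,B,G,H} → run A
t=16: ready={A,B,G,H} → run A
t=17: ready={B,G,H} → run B
t=18: ready={B,G,H} → run B
t=19: ready={B,G,H} → run B
t=20: ready={B,G,H} → run B
t=21: ready={B,G,H} → run B
t=22: ready={G,H} → run H
t=23: ready={G,H} → run H
t=24: ready={G,H} → run H
t=25: ready={G,H} → run H
t=26: ready={G,H} → run H
t=27: ready={G,H} → run H
t=28: ready={G,H} → run H
t=29: ready={G} → run G
t=30: ready={G} → run G
t=31: ready={G} → run G
t=32: ready={G} → run G
t=33: ready={G} → run G
t=34: (idle)
t=35: (idle)
t=36: (idle)
t=37: (idle)
t=38: (idle)
t=39: (idle)

context switches = 9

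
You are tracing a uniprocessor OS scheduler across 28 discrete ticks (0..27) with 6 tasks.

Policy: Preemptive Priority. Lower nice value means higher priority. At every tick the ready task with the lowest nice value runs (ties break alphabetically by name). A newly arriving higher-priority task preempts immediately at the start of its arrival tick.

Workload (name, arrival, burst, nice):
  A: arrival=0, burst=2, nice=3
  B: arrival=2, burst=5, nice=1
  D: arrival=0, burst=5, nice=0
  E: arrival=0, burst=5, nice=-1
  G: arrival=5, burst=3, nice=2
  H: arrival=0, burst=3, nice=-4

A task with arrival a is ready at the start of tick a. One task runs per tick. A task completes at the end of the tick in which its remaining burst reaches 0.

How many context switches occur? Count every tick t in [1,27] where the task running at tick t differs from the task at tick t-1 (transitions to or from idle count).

context switches = 6

t=0: ready={A,D,E,H} → run H
t=1: ready={A,D,E,H} → run H
t=2: ready={A,B,D,E,H} → run H
t=3: ready={A,B,D,E} → run E
t=4: ready={A,B,D,E} → run E
t=5: ready={A,B,D,E,G} → run E
t=6: ready={A,B,D,E,G} → run E
t=7: ready={A,B,D,E,G} → run E
t=8: ready={A,B,D,G} → run D
t=9: ready={A,B,D,G} → run D
t=10: ready={A,B,D,G} → run D
t=11: ready={A,B,D,G} → run D
t=12: ready={A,B,D,G} → run D
t=13: ready={A,B,G} → run B
t=14: ready={A,B,G} → run B
t=15: ready={A,B,G} → run B
t=16: ready={A,B,G} → run B
t=17: ready={A,B,G} → run B
t=18: ready={A,G} → run G
t=19: ready={A,G} → run G
t=20: ready={A,G} → run G
t=21: ready={A} → run A
t=22: ready={A} → run A
t=23: (idle)
t=24: (idle)
t=25: (idle)
t=26: (idle)
t=27: (idle)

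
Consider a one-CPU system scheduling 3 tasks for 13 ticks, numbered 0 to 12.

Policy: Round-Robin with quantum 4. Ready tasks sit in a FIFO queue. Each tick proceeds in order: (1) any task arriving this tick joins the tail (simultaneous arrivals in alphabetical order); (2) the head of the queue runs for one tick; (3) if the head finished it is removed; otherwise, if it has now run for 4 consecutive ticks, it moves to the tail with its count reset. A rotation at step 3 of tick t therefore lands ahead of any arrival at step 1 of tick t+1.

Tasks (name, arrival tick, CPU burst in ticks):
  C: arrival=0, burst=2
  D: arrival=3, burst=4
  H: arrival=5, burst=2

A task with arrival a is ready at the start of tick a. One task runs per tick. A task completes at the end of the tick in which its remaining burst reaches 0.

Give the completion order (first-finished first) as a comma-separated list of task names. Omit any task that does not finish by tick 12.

t=0: queue=[C] q_used=0 → run C
t=1: queue=[C] q_used=1 → run C
t=2: (idle)
t=3: queue=[D] q_used=0 → run D
t=4: queue=[D] q_used=1 → run D
t=5: queue=[D,H] q_used=2 → run D
t=6: queue=[D,H] q_used=3 → run D
t=7: queue=[H] q_used=0 → run H
t=8: queue=[H] q_used=1 → run H
t=9: (idle)
t=10: (idle)
t=11: (idle)
t=12: (idle)

completion order = C, D, H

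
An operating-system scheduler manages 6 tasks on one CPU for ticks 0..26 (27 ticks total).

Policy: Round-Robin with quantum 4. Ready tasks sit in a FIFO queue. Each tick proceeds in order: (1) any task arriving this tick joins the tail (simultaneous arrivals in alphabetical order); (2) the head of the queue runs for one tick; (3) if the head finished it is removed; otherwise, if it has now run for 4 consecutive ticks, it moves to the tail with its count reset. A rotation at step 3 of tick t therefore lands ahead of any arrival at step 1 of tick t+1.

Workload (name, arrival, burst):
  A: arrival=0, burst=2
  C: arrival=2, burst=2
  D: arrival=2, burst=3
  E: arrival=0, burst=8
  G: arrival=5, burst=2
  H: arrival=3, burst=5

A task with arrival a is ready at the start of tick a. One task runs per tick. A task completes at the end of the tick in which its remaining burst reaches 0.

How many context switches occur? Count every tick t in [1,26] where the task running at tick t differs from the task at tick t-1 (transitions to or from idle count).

t=0: queue=[A,E] q_used=0 → run A
t=1: queue=[A,E] q_used=1 → run A
t=2: queue=[E,C,D] q_used=0 → run E
t=3: queue=[E,C,D,H] q_used=1 → run E
t=4: queue=[E,C,D,H] q_used=2 → run E
t=5: queue=[E,C,D,H,G] q_used=3 → run E
t=6: queue=[C,D,H,G,E] q_used=0 → run C
t=7: queue=[C,D,H,G,E] q_used=1 → run C
t=8: queue=[D,H,G,E] q_used=0 → run D
t=9: queue=[D,H,G,E] q_used=1 → run D
t=10: queue=[D,H,G,E] q_used=2 → run D
t=11: queue=[H,G,E] q_used=0 → run H
t=12: queue=[H,G,E] q_used=1 → run H
t=13: queue=[H,G,E] q_used=2 → run H
t=14: queue=[H,G,E] q_used=3 → run H
t=15: queue=[G,E,H] q_used=0 → run G
t=16: queue=[G,E,H] q_used=1 → run G
t=17: queue=[E,H] q_used=0 → run E
t=18: queue=[E,H] q_used=1 → run E
t=19: queue=[E,H] q_used=2 → run E
t=20: queue=[E,H] q_used=3 → run E
t=21: queue=[H] q_used=0 → run H
t=22: (idle)
t=23: (idle)
t=24: (idle)
t=25: (idle)
t=26: (idle)

context switches = 8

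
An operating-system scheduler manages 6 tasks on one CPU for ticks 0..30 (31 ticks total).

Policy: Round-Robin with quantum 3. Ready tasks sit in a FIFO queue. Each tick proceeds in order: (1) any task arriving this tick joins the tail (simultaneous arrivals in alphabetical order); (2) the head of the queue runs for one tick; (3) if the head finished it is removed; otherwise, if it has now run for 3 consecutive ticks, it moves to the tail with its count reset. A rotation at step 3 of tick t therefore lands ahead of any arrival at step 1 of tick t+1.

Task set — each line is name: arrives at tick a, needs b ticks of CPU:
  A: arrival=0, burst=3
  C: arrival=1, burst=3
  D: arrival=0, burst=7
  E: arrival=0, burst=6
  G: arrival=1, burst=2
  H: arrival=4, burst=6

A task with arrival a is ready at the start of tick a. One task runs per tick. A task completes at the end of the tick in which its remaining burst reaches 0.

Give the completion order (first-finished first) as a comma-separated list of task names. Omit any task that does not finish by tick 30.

completion order = A, C, G, E, H, D

t=0: queue=[A,D,E] q_used=0 → run A
t=1: queue=[A,D,E,C,G] q_used=1 → run A
t=2: queue=[A,D,E,C,G] q_used=2 → run A
t=3: queue=[D,E,C,G] q_used=0 → run D
t=4: queue=[D,E,C,G,H] q_used=1 → run D
t=5: queue=[D,E,C,G,H] q_used=2 → run D
t=6: queue=[E,C,G,H,D] q_used=0 → run E
t=7: queue=[E,C,G,H,D] q_used=1 → run E
t=8: queue=[E,C,G,H,D] q_used=2 → run E
t=9: queue=[C,G,H,D,E] q_used=0 → run C
t=10: queue=[C,G,H,D,E] q_used=1 → run C
t=11: queue=[C,G,H,D,E] q_used=2 → run C
t=12: queue=[G,H,D,E] q_used=0 → run G
t=13: queue=[G,H,D,E] q_used=1 → run G
t=14: queue=[H,D,E] q_used=0 → run H
t=15: queue=[H,D,E] q_used=1 → run H
t=16: queue=[H,D,E] q_used=2 → run H
t=17: queue=[D,E,H] q_used=0 → run D
t=18: queue=[D,E,H] q_used=1 → run D
t=19: queue=[D,E,H] q_used=2 → run D
t=20: queue=[E,H,D] q_used=0 → run E
t=21: queue=[E,H,D] q_used=1 → run E
t=22: queue=[E,H,D] q_used=2 → run E
t=23: queue=[H,D] q_used=0 → run H
t=24: queue=[H,D] q_used=1 → run H
t=25: queue=[H,D] q_used=2 → run H
t=26: queue=[D] q_used=0 → run D
t=27: (idle)
t=28: (idle)
t=29: (idle)
t=30: (idle)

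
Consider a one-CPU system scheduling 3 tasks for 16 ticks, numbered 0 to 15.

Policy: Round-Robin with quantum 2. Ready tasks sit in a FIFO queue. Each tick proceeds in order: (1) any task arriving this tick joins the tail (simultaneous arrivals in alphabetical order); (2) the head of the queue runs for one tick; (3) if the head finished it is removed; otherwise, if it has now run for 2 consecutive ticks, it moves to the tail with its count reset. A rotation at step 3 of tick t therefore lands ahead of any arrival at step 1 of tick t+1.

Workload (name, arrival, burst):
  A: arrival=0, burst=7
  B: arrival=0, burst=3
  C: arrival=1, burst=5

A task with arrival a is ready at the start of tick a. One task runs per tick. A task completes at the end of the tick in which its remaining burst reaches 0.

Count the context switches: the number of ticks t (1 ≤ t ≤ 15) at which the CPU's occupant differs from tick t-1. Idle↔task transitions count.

t=0: queue=[A,B] q_used=0 → run A
t=1: queue=[A,B,C] q_used=1 → run A
t=2: queue=[B,C,A] q_used=0 → run B
t=3: queue=[B,C,A] q_used=1 → run B
t=4: queue=[C,A,B] q_used=0 → run C
t=5: queue=[C,A,B] q_used=1 → run C
t=6: queue=[A,B,C] q_used=0 → run A
t=7: queue=[A,B,C] q_used=1 → run A
t=8: queue=[B,C,A] q_used=0 → run B
t=9: queue=[C,A] q_used=0 → run C
t=10: queue=[C,A] q_used=1 → run C
t=11: queue=[A,C] q_used=0 → run A
t=12: queue=[A,C] q_used=1 → run A
t=13: queue=[C,A] q_used=0 → run C
t=14: queue=[A] q_used=0 → run A
t=15: (idle)

context switches = 9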